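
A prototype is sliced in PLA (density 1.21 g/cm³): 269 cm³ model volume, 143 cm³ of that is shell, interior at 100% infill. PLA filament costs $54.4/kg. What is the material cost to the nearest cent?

Interior volume = 269 − 143 = 126 cm³.
Infill deposited: 1.00 × 126 → 126 cm³.
Deposited volume: 143 + 126 → 269 cm³.
Mass = 269 × 1.21 = 325.49 g.
Cost = 325.49 g / 1000 × $54.4/kg = $17.71.

$17.71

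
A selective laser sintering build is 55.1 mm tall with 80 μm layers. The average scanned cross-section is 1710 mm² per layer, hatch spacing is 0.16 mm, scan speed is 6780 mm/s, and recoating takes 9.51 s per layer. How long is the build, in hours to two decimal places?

Layers = ⌈55.1/0.08⌉ = 689.
Per-layer scan distance = 1710 / 0.16 = 10687.5 mm.
Scan time per layer = 10687.5 / 6780, so 1.5763 s.
Time per layer: 1.5763 + 9.51 → 11.0863 s.
689 layers × 11.0863 s/layer = 7638.4607 s, i.e. 2.12 hours.

2.12 hours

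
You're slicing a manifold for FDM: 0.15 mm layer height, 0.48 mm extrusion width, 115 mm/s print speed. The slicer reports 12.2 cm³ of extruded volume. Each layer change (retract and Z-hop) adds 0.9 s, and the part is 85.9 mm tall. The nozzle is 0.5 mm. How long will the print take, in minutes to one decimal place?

33.2 minutes

Bead cross-section: 0.15 × 0.48 → 0.072 mm².
Total extruded path = 12200/0.072 = 169444.4 mm.
Time extruding = 169444.4 / 115 = 1473.4 s.
Number of layers: 85.9 / 0.15 → 573 (rounded up).
Non-print overhead = 573 × 0.9 = 515.7 s.
Total = 1473.4 + 515.7 = 1989.1 s = 33.2 minutes.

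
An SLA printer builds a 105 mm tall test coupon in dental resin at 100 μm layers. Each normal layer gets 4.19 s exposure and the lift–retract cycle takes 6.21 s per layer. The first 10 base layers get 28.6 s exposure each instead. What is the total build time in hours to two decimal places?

3.10 hours

Layer count = ceil(105 / 0.1) = 1050.
Bottom layers = 10 × (28.6 + 6.21) = 348.1 s.
Normal layers = 1040 × (4.19 + 6.21) = 10816 s.
Sum: 348.1 + 10816 = 11164.1 s → 3.10 hours.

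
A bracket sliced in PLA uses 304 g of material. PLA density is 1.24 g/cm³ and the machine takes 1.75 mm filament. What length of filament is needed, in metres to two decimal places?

Volume = 304 g / 1.24 g·cm⁻³ = 245.1613 cm³ = 245161.3 mm³.
Filament cross-section = π × (1.75/2)² = 2.4053 mm².
L = V/A = 245161.3/2.4053 = 101925.46 mm → 101.93 m.

101.93 m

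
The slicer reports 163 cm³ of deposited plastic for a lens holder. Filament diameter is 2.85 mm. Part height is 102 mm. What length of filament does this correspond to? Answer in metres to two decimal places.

25.55 m

A = π r² = π × 1.425² = 6.3794 mm².
L = 163000 mm³ / 6.3794 mm² = 25550.99 mm, i.e. 25.55 m.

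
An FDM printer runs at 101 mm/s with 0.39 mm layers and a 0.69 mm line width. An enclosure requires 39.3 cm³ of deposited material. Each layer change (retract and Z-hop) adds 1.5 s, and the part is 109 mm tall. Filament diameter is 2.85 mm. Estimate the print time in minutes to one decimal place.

Bead cross-section = 0.39 × 0.69, so 0.2691 mm².
Path length: 39300 mm³ / 0.2691 mm² → 146042.4 mm.
Extrusion time = 146042.4 / 101, so 1446 s.
Layer count = ceil(109 / 0.39) = 280.
Z-hop total = 280 × 1.5 = 420 s.
Altogether 1446 + 420 = 1866 s, i.e. 31.1 minutes.

31.1 minutes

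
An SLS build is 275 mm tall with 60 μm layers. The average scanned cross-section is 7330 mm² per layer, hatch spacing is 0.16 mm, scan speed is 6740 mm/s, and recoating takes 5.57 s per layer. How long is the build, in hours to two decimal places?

15.75 hours

Number of layers: 275 / 0.06 → 4584 (rounded up).
Per-layer scan distance = 7330 / 0.16, so 45812.5 mm.
Scan time per layer = 45812.5 / 6740 = 6.7971 s.
Time per layer: 6.7971 + 5.57 → 12.3671 s.
Build time = 4584 × 12.3671 = 56690.7864 s = 15.75 hours.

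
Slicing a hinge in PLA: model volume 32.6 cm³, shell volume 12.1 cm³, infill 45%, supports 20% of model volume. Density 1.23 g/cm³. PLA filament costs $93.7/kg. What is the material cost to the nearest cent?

Volume inside the shell = 32.6 − 12.1 = 20.5 cm³.
Deposited infill = 0.45 × 20.5 = 9.225 cm³.
Support = 0.20 × 32.6 = 6.52 cm³.
Total extruded = 12.1 + 9.225 + 6.52 = 27.845 cm³.
Mass: 27.845 × 1.23 → 34.24935 g.
At $93.7/kg: 34.24935/1000 × 93.7 = $3.21.

$3.21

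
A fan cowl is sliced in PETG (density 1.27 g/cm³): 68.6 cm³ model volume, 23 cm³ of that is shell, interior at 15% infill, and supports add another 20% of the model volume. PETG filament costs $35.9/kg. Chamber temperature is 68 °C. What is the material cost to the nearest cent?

$1.99

Infill region: 68.6 − 23 → 45.6 cm³.
Infill volume = 0.15 × 45.6, so 6.84 cm³.
Support = 0.20 × 68.6, so 13.72 cm³.
Deposited volume: 23 + 6.84 + 13.72 → 43.56 cm³.
Mass: 43.56 × 1.27 → 55.3212 g.
Cost = 55.3212 g / 1000 × $35.9/kg = $1.99.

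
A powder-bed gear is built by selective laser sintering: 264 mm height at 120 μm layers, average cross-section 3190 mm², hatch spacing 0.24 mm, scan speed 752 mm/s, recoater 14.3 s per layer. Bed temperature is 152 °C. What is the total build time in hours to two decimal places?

19.54 hours

Number of layers: 264 / 0.12 → 2200 (rounded up).
Hatch length per layer = 3190 / 0.24 = 13291.7 mm.
Laser time per layer = 13291.7 / 752 = 17.6751 s.
Per-layer time: 17.6751 + 14.3 → 31.9751 s.
2200 layers × 31.9751 s/layer = 70345.22 s, i.e. 19.54 hours.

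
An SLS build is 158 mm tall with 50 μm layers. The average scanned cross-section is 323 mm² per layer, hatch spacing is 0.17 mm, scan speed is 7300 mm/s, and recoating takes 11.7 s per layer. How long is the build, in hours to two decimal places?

10.50 hours

Layer count = ceil(158 / 0.05) = 3160.
Scan path per layer: 323 / 0.17 → 1900 mm.
Laser time per layer: 1900 / 7300 → 0.2603 s.
Per-layer time: 0.2603 + 11.7 → 11.9603 s.
Build time = 3160 × 11.9603 = 37794.548 s = 10.50 hours.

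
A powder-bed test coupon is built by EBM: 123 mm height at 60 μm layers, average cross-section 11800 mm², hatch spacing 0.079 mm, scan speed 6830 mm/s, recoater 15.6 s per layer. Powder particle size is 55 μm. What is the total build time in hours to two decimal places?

21.34 hours

Layer count = ceil(123 / 0.06) = 2050.
Hatch length per layer = 11800 / 0.079, so 149367.1 mm.
Beam time per layer = 149367.1 / 6830, so 21.8693 s.
Time per layer = 21.8693 + 15.6, so 37.4693 s.
2050 layers × 37.4693 s/layer = 76812.065 s, i.e. 21.34 hours.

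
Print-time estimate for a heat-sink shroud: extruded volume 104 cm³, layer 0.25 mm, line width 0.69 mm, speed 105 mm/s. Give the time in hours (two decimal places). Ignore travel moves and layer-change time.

Bead cross-section: 0.25 × 0.69 → 0.1725 mm².
Total extruded path = 104000/0.1725 = 602898.6 mm.
Time extruding = 602898.6 / 105 = 5741.9 s.
That's 5741.9 s → 1.59 hours.

1.59 hours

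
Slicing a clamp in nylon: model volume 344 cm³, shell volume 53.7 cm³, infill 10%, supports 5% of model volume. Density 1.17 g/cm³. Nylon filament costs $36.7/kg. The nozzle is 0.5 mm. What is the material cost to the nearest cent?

Interior volume = 344 − 53.7 = 290.3 cm³.
Infill deposited = 0.10 × 290.3 = 29.03 cm³.
Support = 0.05 × 344 = 17.2 cm³.
Total extruded: 53.7 + 29.03 + 17.2 → 99.93 cm³.
Mass = 99.93 × 1.17 = 116.9181 g.
At $36.7/kg: 116.9181/1000 × 36.7 = $4.29.

$4.29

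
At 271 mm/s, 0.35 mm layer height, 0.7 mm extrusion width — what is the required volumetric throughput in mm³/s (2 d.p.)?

Extrusion cross-section: 0.35 × 0.7 → 0.245 mm².
Volumetric flow = 271 × 0.245 = 66.40 mm³/s.

66.40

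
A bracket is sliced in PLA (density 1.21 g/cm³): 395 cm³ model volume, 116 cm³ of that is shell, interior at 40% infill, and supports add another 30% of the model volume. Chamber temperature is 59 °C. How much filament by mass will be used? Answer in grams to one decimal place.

418.8 g

Volume inside the shell = 395 − 116, so 279 cm³.
Deposited infill = 0.40 × 279 = 111.6 cm³.
Support = 0.30 × 395, so 118.5 cm³.
Total printed volume = 116 + 111.6 + 118.5 = 346.1 cm³.
Mass = 346.1 × 1.21, so 418.781 g.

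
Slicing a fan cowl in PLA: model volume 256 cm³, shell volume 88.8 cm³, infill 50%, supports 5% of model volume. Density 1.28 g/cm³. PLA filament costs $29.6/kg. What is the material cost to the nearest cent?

Interior volume = 256 − 88.8 = 167.2 cm³.
Infill volume = 0.50 × 167.2, so 83.6 cm³.
Support: 0.05 × 256 → 12.8 cm³.
Total printed volume = 88.8 + 83.6 + 12.8, so 185.2 cm³.
Mass: 185.2 × 1.28 → 237.056 g.
Cost = 237.056 g / 1000 × $29.6/kg = $7.02.

$7.02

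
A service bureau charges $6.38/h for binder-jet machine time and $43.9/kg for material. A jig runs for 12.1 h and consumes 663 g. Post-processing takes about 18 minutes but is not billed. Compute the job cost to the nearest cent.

$106.30

Machine cost: 6.38 × 12.1 → $77.198.
Feedstock cost: 43.9 × 663/1000 → $29.1057.
Job cost: 77.198 + 29.1057 = 106.3037 ≈ $106.30.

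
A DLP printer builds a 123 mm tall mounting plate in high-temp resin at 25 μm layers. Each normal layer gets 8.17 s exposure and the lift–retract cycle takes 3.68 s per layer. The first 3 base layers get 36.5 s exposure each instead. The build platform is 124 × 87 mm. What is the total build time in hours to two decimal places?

16.22 hours

Number of layers: 123 / 0.025 → 4920 (rounded up).
Bottom layers: 3 × (36.5 + 3.68) → 120.54 s.
Remaining layers: 4917 × (8.17 + 3.68) → 58266.45 s.
Sum: 120.54 + 58266.45 = 58386.99 s → 16.22 hours.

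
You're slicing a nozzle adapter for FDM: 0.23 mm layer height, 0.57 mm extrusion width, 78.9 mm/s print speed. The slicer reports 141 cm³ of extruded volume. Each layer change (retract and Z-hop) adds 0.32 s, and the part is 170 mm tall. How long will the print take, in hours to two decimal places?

Bead cross-section = 0.23 × 0.57 = 0.1311 mm².
Total extruded path = 141000/0.1311 = 1075514.9 mm.
Extrusion time = 1075514.9 / 78.9, so 13631.4 s.
Number of layers: 170 / 0.23 → 740 (rounded up).
Layer-change overhead: 740 × 0.32 → 236.8 s.
Total = 13631.4 + 236.8 = 13868.2 s = 3.85 hours.

3.85 hours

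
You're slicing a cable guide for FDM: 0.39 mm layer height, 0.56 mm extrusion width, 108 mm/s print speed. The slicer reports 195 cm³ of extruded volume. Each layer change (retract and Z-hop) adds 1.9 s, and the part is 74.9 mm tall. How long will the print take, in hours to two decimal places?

2.40 hours

Extrusion cross-section: 0.39 × 0.56 → 0.2184 mm².
Path length: 195000 mm³ / 0.2184 mm² → 892857.1 mm.
Print-move time = 892857.1 / 108 = 8267.2 s.
Number of layers: 74.9 / 0.39 → 193 (rounded up).
Layer-change overhead = 193 × 1.9 = 366.7 s.
Total = 8267.2 + 366.7 = 8633.9 s = 2.40 hours.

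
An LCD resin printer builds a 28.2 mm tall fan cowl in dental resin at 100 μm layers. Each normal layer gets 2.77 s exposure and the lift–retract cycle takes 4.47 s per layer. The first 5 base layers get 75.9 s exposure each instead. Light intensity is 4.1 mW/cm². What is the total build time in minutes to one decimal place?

40.1 minutes

Layers = ⌈28.2/0.1⌉ = 282.
Burn-in layers = 5 × (75.9 + 4.47), so 401.85 s.
Regular layers: 277 × (2.77 + 4.47) → 2005.48 s.
Sum: 401.85 + 2005.48 = 2407.33 s → 40.1 minutes.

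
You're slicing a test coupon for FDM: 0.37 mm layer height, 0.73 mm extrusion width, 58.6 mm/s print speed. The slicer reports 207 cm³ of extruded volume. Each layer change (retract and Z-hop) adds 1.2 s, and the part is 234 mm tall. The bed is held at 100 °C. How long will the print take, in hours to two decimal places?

Bead cross-section: 0.37 × 0.73 → 0.2701 mm².
Total extruded path = 207000/0.2701 = 766382.8 mm.
Print-move time: 766382.8 / 58.6 → 13078.2 s.
Layers = ⌈234/0.37⌉ = 633.
Non-print overhead = 633 × 1.2 = 759.6 s.
Altogether 13078.2 + 759.6 = 13837.8 s, i.e. 3.84 hours.

3.84 hours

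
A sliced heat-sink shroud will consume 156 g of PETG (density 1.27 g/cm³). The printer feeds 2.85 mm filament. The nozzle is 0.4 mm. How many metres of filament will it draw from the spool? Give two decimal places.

Volume = 156 g / 1.27 g·cm⁻³ = 122.8346 cm³ = 122834.6 mm³.
Cross-section of 2.85 mm filament: π·(2.85/2)² = 6.3794 mm².
L = V/A = 122834.6/6.3794 = 19254.88 mm → 19.25 m.

19.25 m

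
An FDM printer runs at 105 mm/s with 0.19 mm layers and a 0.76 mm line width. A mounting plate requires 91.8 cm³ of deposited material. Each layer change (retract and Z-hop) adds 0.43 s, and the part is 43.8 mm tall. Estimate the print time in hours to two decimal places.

1.71 hours

Bead cross-section: 0.19 × 0.76 → 0.1444 mm².
Path length: 91800 mm³ / 0.1444 mm² → 635734.1 mm.
Extrusion time: 635734.1 / 105 → 6054.6 s.
Number of layers: 43.8 / 0.19 → 231 (rounded up).
Z-hop total = 231 × 0.43 = 99.33 s.
Altogether 6054.6 + 99.33 = 6153.93 s, i.e. 1.71 hours.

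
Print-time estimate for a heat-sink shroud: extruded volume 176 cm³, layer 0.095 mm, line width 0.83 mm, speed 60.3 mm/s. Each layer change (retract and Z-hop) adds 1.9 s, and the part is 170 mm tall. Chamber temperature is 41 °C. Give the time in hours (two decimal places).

11.23 hours

Bead cross-section: 0.095 × 0.83 → 0.07885 mm².
Total extruded path = 176000/0.07885 = 2232086.2 mm.
Print-move time = 2232086.2 / 60.3, so 37016.4 s.
Number of layers: 170 / 0.095 → 1790 (rounded up).
Z-hop total = 1790 × 1.9 = 3401 s.
Total = 37016.4 + 3401 = 40417.4 s = 11.23 hours.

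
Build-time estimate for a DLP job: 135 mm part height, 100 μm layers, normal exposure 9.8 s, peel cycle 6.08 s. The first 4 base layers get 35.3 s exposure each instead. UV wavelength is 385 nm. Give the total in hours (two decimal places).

Layer count = ceil(135 / 0.1) = 1350.
Bottom layers = 4 × (35.3 + 6.08) = 165.52 s.
Remaining layers = 1346 × (9.8 + 6.08), so 21374.48 s.
Total = 165.52 + 21374.48 = 21540 s = 5.98 hours.

5.98 hours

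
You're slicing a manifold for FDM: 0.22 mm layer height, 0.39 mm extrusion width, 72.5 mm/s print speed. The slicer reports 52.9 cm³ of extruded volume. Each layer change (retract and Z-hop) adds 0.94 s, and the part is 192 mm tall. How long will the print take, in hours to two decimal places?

Line area = 0.22 × 0.39, so 0.0858 mm².
Toolpath length = 52.9 cm³ / 0.0858 mm² = 52900 / 0.0858 = 616550.1 mm.
Time extruding = 616550.1 / 72.5 = 8504.1 s.
Layer count = ceil(192 / 0.22) = 873.
Non-print overhead: 873 × 0.94 → 820.62 s.
Total = 8504.1 + 820.62 = 9324.72 s = 2.59 hours.

2.59 hours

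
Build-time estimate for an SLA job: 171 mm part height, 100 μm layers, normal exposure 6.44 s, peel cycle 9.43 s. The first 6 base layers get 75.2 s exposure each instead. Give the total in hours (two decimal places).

Number of layers: 171 / 0.1 → 1710 (rounded up).
Bottom layers = 6 × (75.2 + 9.43), so 507.78 s.
Regular layers = 1704 × (6.44 + 9.43) = 27042.48 s.
Total = 507.78 + 27042.48 = 27550.26 s = 7.65 hours.

7.65 hours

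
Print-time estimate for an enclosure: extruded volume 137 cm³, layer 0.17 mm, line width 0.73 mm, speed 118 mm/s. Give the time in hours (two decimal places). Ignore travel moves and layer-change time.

Extrusion cross-section = 0.17 × 0.73, so 0.1241 mm².
Path length: 137000 mm³ / 0.1241 mm² → 1103948.4 mm.
Print-move time = 1103948.4 / 118, so 9355.5 s.
In the requested units: 9355.5 s = 2.60 hours.

2.60 hours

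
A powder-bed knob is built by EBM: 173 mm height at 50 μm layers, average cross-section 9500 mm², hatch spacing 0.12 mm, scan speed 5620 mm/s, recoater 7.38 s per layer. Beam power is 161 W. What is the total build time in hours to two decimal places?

Number of layers: 173 / 0.05 → 3460 (rounded up).
Hatch length per layer = 9500 / 0.12 = 79166.7 mm.
Scan time per layer: 79166.7 / 5620 → 14.0866 s.
Layer cycle = 14.0866 + 7.38, so 21.4666 s.
Build time = 3460 × 21.4666 = 74274.436 s = 20.63 hours.

20.63 hours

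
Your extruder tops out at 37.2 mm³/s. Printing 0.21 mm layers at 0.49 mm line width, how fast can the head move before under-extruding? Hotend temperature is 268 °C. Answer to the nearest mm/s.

A = 0.21 × 0.49 = 0.1029 mm².
v_max = Q/A = 37.2/0.1029 = 361.52 mm/s → 362 mm/s.

362 mm/s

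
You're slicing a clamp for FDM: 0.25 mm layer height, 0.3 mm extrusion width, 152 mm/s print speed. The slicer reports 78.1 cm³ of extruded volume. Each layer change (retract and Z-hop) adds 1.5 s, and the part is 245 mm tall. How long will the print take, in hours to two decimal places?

Line area = 0.25 × 0.3, so 0.075 mm².
Total extruded path = 78100/0.075 = 1041333.3 mm.
Extrusion time: 1041333.3 / 152 → 6850.9 s.
Number of layers: 245 / 0.25 → 980 (rounded up).
Layer-change overhead: 980 × 1.5 → 1470 s.
Total = 6850.9 + 1470 = 8320.9 s = 2.31 hours.

2.31 hours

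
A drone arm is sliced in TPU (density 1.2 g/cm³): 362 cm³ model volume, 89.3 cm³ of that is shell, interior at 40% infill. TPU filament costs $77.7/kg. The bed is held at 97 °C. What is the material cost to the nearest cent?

Volume inside the shell = 362 − 89.3 = 272.7 cm³.
Infill deposited = 0.40 × 272.7, so 109.08 cm³.
Total extruded: 89.3 + 109.08 → 198.38 cm³.
Mass = 198.38 × 1.2 = 238.056 g.
Cost = 238.056 g / 1000 × $77.7/kg = $18.50.

$18.50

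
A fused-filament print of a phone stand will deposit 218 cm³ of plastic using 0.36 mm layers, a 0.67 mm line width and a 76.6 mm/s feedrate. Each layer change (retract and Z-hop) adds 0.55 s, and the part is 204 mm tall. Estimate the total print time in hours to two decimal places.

3.36 hours

Line area = 0.36 × 0.67, so 0.2412 mm².
Path length: 218000 mm³ / 0.2412 mm² → 903814.3 mm.
Extrusion time = 903814.3 / 76.6, so 11799.1 s.
Number of layers: 204 / 0.36 → 567 (rounded up).
Non-print overhead = 567 × 0.55, so 311.85 s.
Total = 11799.1 + 311.85 = 12110.95 s = 3.36 hours.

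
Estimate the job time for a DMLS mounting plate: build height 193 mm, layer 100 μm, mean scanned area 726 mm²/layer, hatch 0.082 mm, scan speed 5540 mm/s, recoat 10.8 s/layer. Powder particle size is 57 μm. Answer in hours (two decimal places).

Layers = ⌈193/0.1⌉ = 1930.
Per-layer scan distance = 726 / 0.082, so 8853.7 mm.
Scan time per layer = 8853.7 / 5540 = 1.5981 s.
Time per layer: 1.5981 + 10.8 → 12.3981 s.
Total: 1930 × 12.3981 s = 23928.333 s → 6.65 hours.

6.65 hours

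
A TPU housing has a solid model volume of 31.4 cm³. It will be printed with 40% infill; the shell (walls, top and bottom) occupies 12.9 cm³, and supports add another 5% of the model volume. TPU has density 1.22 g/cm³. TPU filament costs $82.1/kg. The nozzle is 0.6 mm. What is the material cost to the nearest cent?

Volume inside the shell: 31.4 − 12.9 → 18.5 cm³.
Infill deposited = 0.40 × 18.5, so 7.4 cm³.
Support = 0.05 × 31.4, so 1.57 cm³.
Total printed volume: 12.9 + 7.4 + 1.57 → 21.87 cm³.
Mass: 21.87 × 1.22 → 26.6814 g.
Cost = 26.6814 g / 1000 × $82.1/kg = $2.19.

$2.19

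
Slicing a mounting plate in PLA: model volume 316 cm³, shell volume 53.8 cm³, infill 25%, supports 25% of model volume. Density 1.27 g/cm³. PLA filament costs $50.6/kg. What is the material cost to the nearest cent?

$12.75

Interior volume = 316 − 53.8 = 262.2 cm³.
Infill deposited = 0.25 × 262.2 = 65.55 cm³.
Support = 0.25 × 316, so 79 cm³.
Total extruded = 53.8 + 65.55 + 79 = 198.35 cm³.
Mass: 198.35 × 1.27 → 251.9045 g.
At $50.6/kg: 251.9045/1000 × 50.6 = $12.75.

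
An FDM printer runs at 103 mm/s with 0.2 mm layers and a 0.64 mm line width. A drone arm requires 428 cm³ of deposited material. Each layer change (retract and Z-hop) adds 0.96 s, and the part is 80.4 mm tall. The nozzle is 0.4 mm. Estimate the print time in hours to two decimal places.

Line area: 0.2 × 0.64 → 0.128 mm².
Toolpath length = 428 cm³ / 0.128 mm² = 428000 / 0.128 = 3343750 mm.
Print-move time: 3343750 / 103 → 32463.6 s.
Layer count = ceil(80.4 / 0.2) = 402.
Z-hop total: 402 × 0.96 → 385.92 s.
Total = 32463.6 + 385.92 = 32849.52 s = 9.12 hours.

9.12 hours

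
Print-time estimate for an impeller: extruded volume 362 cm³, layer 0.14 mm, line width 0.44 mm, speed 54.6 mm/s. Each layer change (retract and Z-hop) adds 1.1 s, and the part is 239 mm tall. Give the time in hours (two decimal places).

30.42 hours

Bead cross-section = 0.14 × 0.44, so 0.0616 mm².
Path length: 362000 mm³ / 0.0616 mm² → 5876623.4 mm.
Extrusion time = 5876623.4 / 54.6 = 107630.5 s.
Layer count = ceil(239 / 0.14) = 1708.
Z-hop total = 1708 × 1.1, so 1878.8 s.
Altogether 107630.5 + 1878.8 = 109509.3 s, i.e. 30.42 hours.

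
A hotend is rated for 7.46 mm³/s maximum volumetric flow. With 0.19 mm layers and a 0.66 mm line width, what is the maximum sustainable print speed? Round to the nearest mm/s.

59 mm/s

Extrusion cross-section = 0.19 × 0.66, so 0.1254 mm².
Max speed = 7.46 / 0.1254 = 59.49 ≈ 59 mm/s.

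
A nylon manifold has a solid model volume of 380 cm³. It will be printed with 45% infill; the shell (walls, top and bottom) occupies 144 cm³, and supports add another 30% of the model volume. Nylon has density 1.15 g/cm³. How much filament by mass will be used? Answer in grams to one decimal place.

Interior volume: 380 − 144 → 236 cm³.
Deposited infill = 0.45 × 236, so 106.2 cm³.
Support: 0.30 × 380 → 114 cm³.
Deposited volume = 144 + 106.2 + 114, so 364.2 cm³.
Mass = 364.2 × 1.15 = 418.83 g.

418.8 g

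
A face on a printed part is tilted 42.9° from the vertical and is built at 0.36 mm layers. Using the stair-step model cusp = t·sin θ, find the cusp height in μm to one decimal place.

Cusp = layer height × sin(42.9°) = 0.36 × 0.6807 = 0.245052 mm = 245.1 μm.

245.1 μm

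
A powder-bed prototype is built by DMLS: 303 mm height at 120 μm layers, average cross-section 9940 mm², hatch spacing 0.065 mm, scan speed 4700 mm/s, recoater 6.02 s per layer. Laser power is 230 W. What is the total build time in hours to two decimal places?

27.04 hours

Layers = ⌈303/0.12⌉ = 2525.
Scan path per layer = 9940 / 0.065 = 152923.1 mm.
Per-layer scan time: 152923.1 / 4700 → 32.5368 s.
Time per layer = 32.5368 + 6.02, so 38.5568 s.
Build time = 2525 × 38.5568 = 97355.92 s = 27.04 hours.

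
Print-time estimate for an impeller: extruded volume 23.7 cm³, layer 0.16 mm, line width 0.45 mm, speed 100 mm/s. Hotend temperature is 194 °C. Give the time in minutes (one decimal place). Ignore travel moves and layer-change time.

54.9 minutes

Line area = 0.16 × 0.45 = 0.072 mm².
Total extruded path = 23700/0.072 = 329166.7 mm.
Print-move time = 329166.7 / 100 = 3291.7 s.
Converting: 3291.7 s = 54.9 minutes.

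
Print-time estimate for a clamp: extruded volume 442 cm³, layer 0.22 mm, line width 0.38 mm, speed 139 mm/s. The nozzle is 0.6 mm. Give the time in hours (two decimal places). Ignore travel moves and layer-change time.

Extrusion cross-section: 0.22 × 0.38 → 0.0836 mm².
Total extruded path = 442000/0.0836 = 5287081.3 mm.
Time extruding = 5287081.3 / 139, so 38036.6 s.
Converting: 38036.6 s = 10.57 hours.

10.57 hours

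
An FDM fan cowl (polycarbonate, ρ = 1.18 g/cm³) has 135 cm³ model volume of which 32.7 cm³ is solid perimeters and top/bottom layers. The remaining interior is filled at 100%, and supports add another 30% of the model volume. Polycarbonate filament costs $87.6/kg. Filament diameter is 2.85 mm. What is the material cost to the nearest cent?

Interior volume: 135 − 32.7 → 102.3 cm³.
Infill deposited: 1.00 × 102.3 → 102.3 cm³.
Support = 0.30 × 135 = 40.5 cm³.
Deposited volume = 32.7 + 102.3 + 40.5, so 175.5 cm³.
Mass = 175.5 × 1.18 = 207.09 g.
At $87.6/kg: 207.09/1000 × 87.6 = $18.14.

$18.14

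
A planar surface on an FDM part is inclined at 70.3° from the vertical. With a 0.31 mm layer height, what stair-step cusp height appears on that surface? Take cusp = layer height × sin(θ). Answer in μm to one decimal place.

291.9 μm

sin(70.3°) = 0.9415, so cusp = 0.31 × 0.9415 = 0.291865 mm → 291.9 μm.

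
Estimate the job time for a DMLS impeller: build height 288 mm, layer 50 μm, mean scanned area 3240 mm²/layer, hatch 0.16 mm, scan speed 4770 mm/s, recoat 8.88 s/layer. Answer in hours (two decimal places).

Layer count = ceil(288 / 0.05) = 5760.
Per-layer scan distance = 3240 / 0.16, so 20250 mm.
Scan time per layer: 20250 / 4770 → 4.2453 s.
Layer cycle = 4.2453 + 8.88, so 13.1253 s.
5760 layers × 13.1253 s/layer = 75601.728 s, i.e. 21.00 hours.

21.00 hours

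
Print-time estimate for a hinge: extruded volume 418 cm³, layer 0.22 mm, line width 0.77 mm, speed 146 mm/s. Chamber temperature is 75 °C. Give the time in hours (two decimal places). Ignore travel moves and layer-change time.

4.69 hours

Extrusion cross-section = 0.22 × 0.77 = 0.1694 mm².
Toolpath length = 418 cm³ / 0.1694 mm² = 418000 / 0.1694 = 2467532.5 mm.
Extrusion time: 2467532.5 / 146 → 16900.9 s.
16900.9 s = 4.69 hours.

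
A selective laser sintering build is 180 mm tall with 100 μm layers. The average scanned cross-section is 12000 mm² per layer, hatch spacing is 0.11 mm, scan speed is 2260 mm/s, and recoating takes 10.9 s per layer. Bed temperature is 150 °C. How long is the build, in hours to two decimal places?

29.59 hours

Layers = ⌈180/0.1⌉ = 1800.
Per-layer scan distance = 12000 / 0.11, so 109090.9 mm.
Laser time per layer = 109090.9 / 2260 = 48.2703 s.
Layer cycle = 48.2703 + 10.9, so 59.1703 s.
Total: 1800 × 59.1703 s = 106506.54 s → 29.59 hours.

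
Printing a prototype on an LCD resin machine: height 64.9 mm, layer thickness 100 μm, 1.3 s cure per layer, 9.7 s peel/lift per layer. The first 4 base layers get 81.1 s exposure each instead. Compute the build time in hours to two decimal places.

Layers = ⌈64.9/0.1⌉ = 649.
Burn-in layers: 4 × (81.1 + 9.7) → 363.2 s.
Regular layers: 645 × (1.3 + 9.7) → 7095 s.
Sum: 363.2 + 7095 = 7458.2 s → 2.07 hours.

2.07 hours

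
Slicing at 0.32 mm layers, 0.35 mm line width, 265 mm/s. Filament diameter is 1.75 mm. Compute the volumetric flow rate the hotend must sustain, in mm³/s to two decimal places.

A = 0.32 × 0.35, so 0.112 mm².
Volumetric flow = 265 × 0.112 = 29.68 mm³/s.

29.68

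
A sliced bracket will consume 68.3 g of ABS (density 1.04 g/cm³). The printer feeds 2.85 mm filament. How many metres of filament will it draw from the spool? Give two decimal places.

10.29 m

Extruded volume: 68.3/1.04 = 65.6731 cm³ (65673.1 mm³).
A = π r² = π × 1.425² = 6.3794 mm².
L = V/A = 65673.1/6.3794 = 10294.56 mm → 10.29 m.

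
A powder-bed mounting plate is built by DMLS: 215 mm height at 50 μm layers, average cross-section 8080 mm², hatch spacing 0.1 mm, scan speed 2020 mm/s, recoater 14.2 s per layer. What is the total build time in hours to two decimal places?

Number of layers: 215 / 0.05 → 4300 (rounded up).
Per-layer scan distance = 8080 / 0.1 = 80800 mm.
Per-layer scan time = 80800 / 2020, so 40 s.
Per-layer time = 40 + 14.2 = 54.2 s.
Build time = 4300 × 54.2 = 233060 s = 64.74 hours.

64.74 hours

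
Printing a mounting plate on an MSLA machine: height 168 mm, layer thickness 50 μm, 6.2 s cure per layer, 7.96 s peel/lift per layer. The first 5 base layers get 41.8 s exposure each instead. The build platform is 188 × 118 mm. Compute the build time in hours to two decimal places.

13.27 hours

Layer count = ceil(168 / 0.05) = 3360.
Burn-in layers = 5 × (41.8 + 7.96), so 248.8 s.
Normal layers: 3355 × (6.2 + 7.96) → 47506.8 s.
Sum: 248.8 + 47506.8 = 47755.6 s → 13.27 hours.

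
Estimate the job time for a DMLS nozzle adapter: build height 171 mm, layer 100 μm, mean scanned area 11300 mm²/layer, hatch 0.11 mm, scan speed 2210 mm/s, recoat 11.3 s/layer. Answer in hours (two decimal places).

27.45 hours

Number of layers: 171 / 0.1 → 1710 (rounded up).
Scan path per layer = 11300 / 0.11 = 102727.3 mm.
Laser time per layer = 102727.3 / 2210 = 46.4829 s.
Time per layer = 46.4829 + 11.3 = 57.7829 s.
1710 layers × 57.7829 s/layer = 98808.759 s, i.e. 27.45 hours.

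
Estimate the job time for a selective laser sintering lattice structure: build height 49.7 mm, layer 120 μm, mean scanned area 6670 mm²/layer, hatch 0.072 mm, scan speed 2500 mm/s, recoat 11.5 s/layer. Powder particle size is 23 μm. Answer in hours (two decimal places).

Layer count = ceil(49.7 / 0.12) = 415.
Scan path per layer: 6670 / 0.072 → 92638.9 mm.
Laser time per layer = 92638.9 / 2500 = 37.0556 s.
Layer cycle = 37.0556 + 11.5, so 48.5556 s.
Build time = 415 × 48.5556 = 20150.574 s = 5.60 hours.

5.60 hours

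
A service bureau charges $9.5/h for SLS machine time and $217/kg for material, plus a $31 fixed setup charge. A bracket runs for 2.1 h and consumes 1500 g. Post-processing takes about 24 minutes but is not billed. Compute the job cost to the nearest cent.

$376.45

Time charge = 9.5 × 2.1, so $19.95.
Material charge = 217 × 1500/1000, so $325.50.
Total = 19.95 + 325.50 + 31 = $376.45.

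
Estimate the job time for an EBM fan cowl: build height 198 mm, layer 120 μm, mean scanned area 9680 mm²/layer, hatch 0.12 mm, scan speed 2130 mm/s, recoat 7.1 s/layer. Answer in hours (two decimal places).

Layer count = ceil(198 / 0.12) = 1650.
Per-layer scan distance = 9680 / 0.12 = 80666.7 mm.
Beam time per layer = 80666.7 / 2130 = 37.8717 s.
Layer cycle = 37.8717 + 7.1, so 44.9717 s.
1650 layers × 44.9717 s/layer = 74203.305 s, i.e. 20.61 hours.

20.61 hours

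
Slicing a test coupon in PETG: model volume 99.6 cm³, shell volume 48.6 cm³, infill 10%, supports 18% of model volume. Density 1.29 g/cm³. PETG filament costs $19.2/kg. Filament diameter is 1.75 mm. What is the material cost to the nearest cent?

Infill region = 99.6 − 48.6 = 51 cm³.
Infill volume: 0.10 × 51 → 5.1 cm³.
Support: 0.18 × 99.6 → 17.928 cm³.
Total printed volume = 48.6 + 5.1 + 17.928 = 71.628 cm³.
Mass = 71.628 × 1.29 = 92.40012 g.
At $19.2/kg: 92.40012/1000 × 19.2 = $1.77.

$1.77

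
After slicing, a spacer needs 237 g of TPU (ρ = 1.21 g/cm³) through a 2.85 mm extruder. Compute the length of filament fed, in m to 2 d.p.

Volume = 237 g / 1.21 g·cm⁻³ = 195.8678 cm³ = 195867.8 mm³.
Filament cross-section = π × (2.85/2)² = 6.3794 mm².
Length = 195867.8 / 6.3794 = 30703.17 mm = 30.70 m.

30.70 m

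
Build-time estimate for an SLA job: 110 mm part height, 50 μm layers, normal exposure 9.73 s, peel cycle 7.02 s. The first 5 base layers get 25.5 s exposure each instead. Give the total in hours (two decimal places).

Number of layers: 110 / 0.05 → 2200 (rounded up).
Burn-in layers = 5 × (25.5 + 7.02) = 162.6 s.
Normal layers = 2195 × (9.73 + 7.02), so 36766.25 s.
Sum: 162.6 + 36766.25 = 36928.85 s → 10.26 hours.

10.26 hours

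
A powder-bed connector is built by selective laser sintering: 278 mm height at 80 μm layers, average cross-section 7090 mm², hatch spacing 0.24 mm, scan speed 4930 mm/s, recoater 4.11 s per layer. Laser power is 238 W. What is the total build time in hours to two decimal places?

9.75 hours

Layers = ⌈278/0.08⌉ = 3475.
Hatch length per layer = 7090 / 0.24 = 29541.7 mm.
Laser time per layer = 29541.7 / 4930 = 5.9922 s.
Layer cycle = 5.9922 + 4.11 = 10.1022 s.
Total: 3475 × 10.1022 s = 35105.145 s → 9.75 hours.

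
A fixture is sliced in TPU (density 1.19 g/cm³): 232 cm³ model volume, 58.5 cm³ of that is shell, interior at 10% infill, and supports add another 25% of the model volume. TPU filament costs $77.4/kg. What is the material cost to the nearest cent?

Volume inside the shell = 232 − 58.5 = 173.5 cm³.
Deposited infill: 0.10 × 173.5 → 17.35 cm³.
Support = 0.25 × 232 = 58 cm³.
Total extruded = 58.5 + 17.35 + 58, so 133.85 cm³.
Mass = 133.85 × 1.19, so 159.2815 g.
At $77.4/kg: 159.2815/1000 × 77.4 = $12.33.

$12.33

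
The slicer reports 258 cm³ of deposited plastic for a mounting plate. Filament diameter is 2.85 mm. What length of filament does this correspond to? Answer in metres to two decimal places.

40.44 m

A = π r² = π × 1.425² = 6.3794 mm².
Length = 258 cm³ / 6.3794 mm² = 258000 / 6.3794 = 40442.67 mm = 40.44 m.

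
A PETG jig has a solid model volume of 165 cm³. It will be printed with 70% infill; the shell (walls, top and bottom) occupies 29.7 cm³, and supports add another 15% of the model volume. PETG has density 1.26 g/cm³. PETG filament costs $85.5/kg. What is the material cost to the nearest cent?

Infill region: 165 − 29.7 → 135.3 cm³.
Infill deposited = 0.70 × 135.3 = 94.71 cm³.
Support = 0.15 × 165 = 24.75 cm³.
Total printed volume = 29.7 + 94.71 + 24.75, so 149.16 cm³.
Mass = 149.16 × 1.26, so 187.9416 g.
At $85.5/kg: 187.9416/1000 × 85.5 = $16.07.

$16.07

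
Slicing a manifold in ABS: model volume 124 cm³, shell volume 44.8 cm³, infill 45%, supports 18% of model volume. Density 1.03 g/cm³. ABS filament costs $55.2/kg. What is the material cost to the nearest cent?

Infill region: 124 − 44.8 → 79.2 cm³.
Infill deposited: 0.45 × 79.2 → 35.64 cm³.
Support: 0.18 × 124 → 22.32 cm³.
Deposited volume = 44.8 + 35.64 + 22.32, so 102.76 cm³.
Mass = 102.76 × 1.03 = 105.8428 g.
Cost = 105.8428 g / 1000 × $55.2/kg = $5.84.

$5.84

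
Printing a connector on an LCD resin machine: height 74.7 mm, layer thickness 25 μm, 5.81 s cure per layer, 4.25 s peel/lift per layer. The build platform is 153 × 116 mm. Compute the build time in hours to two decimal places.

8.35 hours

Layers = ⌈74.7/0.025⌉ = 2988.
Cycle time = 5.81 + 4.25, so 10.06 s.
Total = 2988 × 10.06 = 30059.28 s = 8.35 hours.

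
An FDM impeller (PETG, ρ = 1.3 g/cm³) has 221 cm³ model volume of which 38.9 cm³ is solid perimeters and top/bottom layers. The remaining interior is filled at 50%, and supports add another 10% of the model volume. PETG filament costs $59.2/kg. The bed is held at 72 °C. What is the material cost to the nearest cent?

$11.70

Infill region: 221 − 38.9 → 182.1 cm³.
Deposited infill = 0.50 × 182.1, so 91.05 cm³.
Support: 0.10 × 221 → 22.1 cm³.
Deposited volume: 38.9 + 91.05 + 22.1 → 152.05 cm³.
Mass = 152.05 × 1.3 = 197.665 g.
Cost = 197.665 g / 1000 × $59.2/kg = $11.70.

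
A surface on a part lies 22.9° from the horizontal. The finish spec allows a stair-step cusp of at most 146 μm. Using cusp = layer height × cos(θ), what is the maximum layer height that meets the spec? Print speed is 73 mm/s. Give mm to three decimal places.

0.158 mm

Layer height = cusp / cos(22.9°) = 0.146 / 0.9212 = 0.158 mm.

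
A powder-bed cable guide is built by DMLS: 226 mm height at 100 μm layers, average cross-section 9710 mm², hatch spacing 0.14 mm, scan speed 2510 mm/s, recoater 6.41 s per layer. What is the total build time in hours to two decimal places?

Number of layers: 226 / 0.1 → 2260 (rounded up).
Scan path per layer = 9710 / 0.14, so 69357.1 mm.
Per-layer scan time: 69357.1 / 2510 → 27.6323 s.
Time per layer: 27.6323 + 6.41 → 34.0423 s.
Total: 2260 × 34.0423 s = 76935.598 s → 21.37 hours.

21.37 hours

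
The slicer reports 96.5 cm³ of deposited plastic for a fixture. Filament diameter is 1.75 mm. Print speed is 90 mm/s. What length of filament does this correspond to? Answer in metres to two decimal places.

40.12 m

Filament cross-section = π × (1.75/2)² = 2.4053 mm².
L = 96500 mm³ / 2.4053 mm² = 40119.74 mm, i.e. 40.12 m.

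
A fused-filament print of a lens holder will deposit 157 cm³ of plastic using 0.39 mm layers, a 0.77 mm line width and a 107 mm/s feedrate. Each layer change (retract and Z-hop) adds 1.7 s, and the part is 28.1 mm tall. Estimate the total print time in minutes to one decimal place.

83.5 minutes

Bead cross-section: 0.39 × 0.77 → 0.3003 mm².
Path length: 157000 mm³ / 0.3003 mm² → 522810.5 mm.
Time extruding = 522810.5 / 107, so 4886.1 s.
Layers = ⌈28.1/0.39⌉ = 73.
Non-print overhead: 73 × 1.7 → 124.1 s.
Total = 4886.1 + 124.1 = 5010.2 s = 83.5 minutes.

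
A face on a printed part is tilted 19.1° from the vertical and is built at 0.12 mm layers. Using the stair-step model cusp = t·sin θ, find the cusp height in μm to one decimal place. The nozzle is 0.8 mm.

39.3 μm

Cusp = layer height × sin(19.1°) = 0.12 × 0.3272 = 0.039264 mm = 39.3 μm.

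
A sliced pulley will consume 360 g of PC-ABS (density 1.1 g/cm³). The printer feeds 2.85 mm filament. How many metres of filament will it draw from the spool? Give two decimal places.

51.30 m

Extruded volume: 360/1.1 = 327.2727 cm³ (327272.7 mm³).
A = π r² = π × 1.425² = 6.3794 mm².
L = V/A = 327272.7/6.3794 = 51301.49 mm → 51.30 m.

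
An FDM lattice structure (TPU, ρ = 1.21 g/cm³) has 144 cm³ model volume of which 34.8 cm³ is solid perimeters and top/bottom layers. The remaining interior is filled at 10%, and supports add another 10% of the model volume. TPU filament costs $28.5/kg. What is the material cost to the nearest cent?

Interior volume: 144 − 34.8 → 109.2 cm³.
Infill volume = 0.10 × 109.2, so 10.92 cm³.
Support = 0.10 × 144 = 14.4 cm³.
Total printed volume = 34.8 + 10.92 + 14.4, so 60.12 cm³.
Mass = 60.12 × 1.21 = 72.7452 g.
Cost = 72.7452 g / 1000 × $28.5/kg = $2.07.

$2.07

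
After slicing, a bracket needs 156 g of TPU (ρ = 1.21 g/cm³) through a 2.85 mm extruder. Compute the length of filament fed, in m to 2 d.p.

20.21 m

Volume = 156 g / 1.21 g·cm⁻³ = 128.9256 cm³ = 128925.6 mm³.
A = π r² = π × 1.425² = 6.3794 mm².
L = V/A = 128925.6/6.3794 = 20209.67 mm → 20.21 m.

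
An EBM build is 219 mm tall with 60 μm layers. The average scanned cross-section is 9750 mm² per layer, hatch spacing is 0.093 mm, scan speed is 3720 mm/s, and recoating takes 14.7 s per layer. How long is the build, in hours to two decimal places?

Layers = ⌈219/0.06⌉ = 3650.
Per-layer scan distance: 9750 / 0.093 → 104838.7 mm.
Per-layer scan time = 104838.7 / 3720, so 28.1824 s.
Layer cycle: 28.1824 + 14.7 → 42.8824 s.
3650 layers × 42.8824 s/layer = 156520.76 s, i.e. 43.48 hours.

43.48 hours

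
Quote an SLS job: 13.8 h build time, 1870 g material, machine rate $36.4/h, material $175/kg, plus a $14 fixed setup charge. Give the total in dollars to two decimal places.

Machine cost = 36.4 × 13.8 = $502.32.
Material charge = 175 × 1870/1000, so $327.25.
Adding setup: 502.32 + 327.25 + 14 → $843.57.

$843.57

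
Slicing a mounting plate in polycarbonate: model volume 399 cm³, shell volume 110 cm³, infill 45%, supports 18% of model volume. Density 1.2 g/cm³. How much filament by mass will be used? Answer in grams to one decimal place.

374.2 g

Infill region = 399 − 110, so 289 cm³.
Deposited infill = 0.45 × 289, so 130.05 cm³.
Support = 0.18 × 399, so 71.82 cm³.
Total extruded: 110 + 130.05 + 71.82 → 311.87 cm³.
Mass = 311.87 × 1.2, so 374.244 g.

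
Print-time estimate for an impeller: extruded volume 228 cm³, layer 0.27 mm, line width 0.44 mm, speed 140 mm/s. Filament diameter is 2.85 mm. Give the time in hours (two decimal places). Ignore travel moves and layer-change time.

3.81 hours

Line area = 0.27 × 0.44, so 0.1188 mm².
Total extruded path = 228000/0.1188 = 1919191.9 mm.
Extrusion time = 1919191.9 / 140, so 13708.5 s.
That's 13708.5 s → 3.81 hours.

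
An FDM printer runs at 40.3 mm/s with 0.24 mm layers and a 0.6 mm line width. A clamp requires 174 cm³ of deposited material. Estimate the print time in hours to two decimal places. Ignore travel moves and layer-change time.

Extrusion cross-section: 0.24 × 0.6 → 0.144 mm².
Total extruded path = 174000/0.144 = 1208333.3 mm.
Time extruding = 1208333.3 / 40.3 = 29983.5 s.
That's 29983.5 s → 8.33 hours.

8.33 hours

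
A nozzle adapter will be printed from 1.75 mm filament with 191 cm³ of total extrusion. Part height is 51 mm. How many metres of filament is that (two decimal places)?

79.41 m

A = π r² = π × 0.875² = 2.4053 mm².
Length = 191 cm³ / 2.4053 mm² = 191000 / 2.4053 = 79407.97 mm = 79.41 m.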